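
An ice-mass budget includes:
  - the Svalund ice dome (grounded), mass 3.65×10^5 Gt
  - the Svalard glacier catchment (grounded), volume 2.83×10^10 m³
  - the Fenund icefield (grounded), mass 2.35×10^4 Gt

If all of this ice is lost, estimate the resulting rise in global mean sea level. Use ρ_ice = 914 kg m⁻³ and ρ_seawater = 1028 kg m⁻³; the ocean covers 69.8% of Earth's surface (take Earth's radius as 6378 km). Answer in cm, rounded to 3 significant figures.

≈ 106 cm

Svalund: 3.65×10^5 Gt = 3.650×10^17 kg; dividing by ρ_w = 1028 kg m⁻³ gives 3.551×10^14 m³ of water.
Svalard: 2.83×10^10 m³ × (914/1028) = 2.516×10^10 m³ of water.
Fenund: 2.35×10^4 Gt = 2.350×10^16 kg; dividing by ρ_w = 1028 kg m⁻³ gives 2.286×10^13 m³ of water.
Total added water ≈ 3.779×10^14 m³ over 3.57×10^14 m² → Δh = 1.06 m = 106 cm.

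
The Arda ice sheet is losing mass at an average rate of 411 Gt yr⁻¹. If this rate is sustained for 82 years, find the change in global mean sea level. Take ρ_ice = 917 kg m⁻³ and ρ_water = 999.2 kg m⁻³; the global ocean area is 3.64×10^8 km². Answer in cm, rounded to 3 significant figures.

Total mass lost = 411 Gt/yr × 82 yr = 3.370×10^4 Gt = 3.370×10^16 kg.
ρ_w = 999.2 kg m⁻³, so water volume = 3.370×10^16 / 999.2 = 3.373×10^13 m³.
Δh = 3.373×10^13 / 3.64×10^14 = 0.0927 m = 9.27 cm.

≈ 9.27 cm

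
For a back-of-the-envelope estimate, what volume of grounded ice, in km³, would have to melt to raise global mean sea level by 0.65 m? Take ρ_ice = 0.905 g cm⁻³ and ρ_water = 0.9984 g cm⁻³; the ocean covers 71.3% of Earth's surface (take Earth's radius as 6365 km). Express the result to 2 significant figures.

Required water volume = Δh × A = 0.65 m × 3.63×10^14 m² = 2.359×10^14 m³ = 2.359×10^5 km³.
Ice volume = water volume × ρ_w/ρ_ice = 2.359×10^5 × 998.4/905 = 2.6×10^5 km³.

≈ 2.6×10^5 km³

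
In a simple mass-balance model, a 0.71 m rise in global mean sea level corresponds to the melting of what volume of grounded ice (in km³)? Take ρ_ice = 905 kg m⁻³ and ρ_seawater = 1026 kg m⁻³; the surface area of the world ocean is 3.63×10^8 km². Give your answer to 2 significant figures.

Required water volume = Δh × A = 0.71 m × 3.63×10^14 m² = 2.577×10^14 m³ = 2.577×10^5 km³.
Ice volume = water volume × ρ_w/ρ_ice = 2.577×10^5 × 1026/905 = 2.9×10^5 km³.

≈ 2.9×10^5 km³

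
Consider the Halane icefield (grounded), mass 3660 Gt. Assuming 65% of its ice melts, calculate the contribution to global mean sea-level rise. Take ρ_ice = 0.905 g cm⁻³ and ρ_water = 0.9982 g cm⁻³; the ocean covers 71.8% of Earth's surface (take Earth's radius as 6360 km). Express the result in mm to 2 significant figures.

Halane: 0.65 × 3660 Gt = 2.379×10^15 kg; dividing by ρ_w = 0.9982 g cm⁻³ = 998.2 kg m⁻³ gives 2.383×10^12 m³ of water.
Spread over 3.65×10^14 m² of ocean, Δh = 2.383×10^12 / 3.65×10^14 = 6.53×10^-3 m = 6.5 mm.

≈ 6.5 mm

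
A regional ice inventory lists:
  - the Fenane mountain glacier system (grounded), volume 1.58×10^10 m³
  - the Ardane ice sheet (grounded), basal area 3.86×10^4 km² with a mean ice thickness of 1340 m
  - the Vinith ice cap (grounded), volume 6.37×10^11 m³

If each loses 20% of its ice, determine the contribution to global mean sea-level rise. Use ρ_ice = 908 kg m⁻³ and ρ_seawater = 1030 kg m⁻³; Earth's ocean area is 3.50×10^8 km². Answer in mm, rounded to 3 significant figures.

≈ 26.4 mm

Fenane: 0.2 × 1.58×10^10 m³ × (908/1030) = 2.786×10^9 m³ of water.
Ardane: ice volume = 3.86×10^4 km² × 1340 m = 5.172×10^4 km³; 0.2 × 5.172×10^4 × (908/1030) = 9119 km³ of water.
Vinith: 0.2 × 6.37×10^11 m³ × (908/1030) = 1.123×10^11 m³ of water.
Total added water ≈ 9.235×10^12 m³ over 3.50×10^14 m² → Δh = 0.0264 m = 26.4 mm.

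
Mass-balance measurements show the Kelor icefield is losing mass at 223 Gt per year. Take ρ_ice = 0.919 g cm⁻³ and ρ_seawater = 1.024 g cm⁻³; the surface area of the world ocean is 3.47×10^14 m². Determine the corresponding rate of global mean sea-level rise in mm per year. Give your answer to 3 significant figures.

≈ 0.628 mm/yr

ρ_w = 1.024 g cm⁻³ = 1024 kg m⁻³. Annual water volume added = 223 Gt / ρ_w = 2.230×10^14 kg / 1024 kg m⁻³ = 2.178×10^11 m³.
Δh per year = 2.178×10^11 / 3.47×10^14 = 6.28×10^-4 m = 0.628 mm.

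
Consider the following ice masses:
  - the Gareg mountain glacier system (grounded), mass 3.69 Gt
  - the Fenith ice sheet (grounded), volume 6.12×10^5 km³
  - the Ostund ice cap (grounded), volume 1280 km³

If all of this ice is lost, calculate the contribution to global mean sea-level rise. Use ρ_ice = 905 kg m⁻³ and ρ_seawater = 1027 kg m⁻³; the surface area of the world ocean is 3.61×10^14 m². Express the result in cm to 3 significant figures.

Gareg: 3.69 Gt = 3.690×10^12 kg; dividing by ρ_w = 1027 kg m⁻³ gives 3.593×10^9 m³ of water.
Fenith: 6.12×10^5 km³ × (905/1027) = 5.393×10^5 km³ of water.
Ostund: 1280 km³ × (905/1027) = 1128 km³ of water.
Total added water ≈ 5.404×10^14 m³ over 3.61×10^14 m² → Δh = 1.50 m = 150 cm.

≈ 150 cm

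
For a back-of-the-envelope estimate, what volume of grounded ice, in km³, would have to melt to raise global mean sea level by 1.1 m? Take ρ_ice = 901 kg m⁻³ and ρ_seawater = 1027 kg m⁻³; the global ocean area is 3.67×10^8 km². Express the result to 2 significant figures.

Required water volume = Δh × A = 1.1 m × 3.67×10^14 m² = 4.037×10^14 m³ = 4.037×10^5 km³.
Ice volume = water volume × ρ_w/ρ_ice = 4.037×10^5 × 1027/901 = 4.6×10^5 km³.

≈ 4.6×10^5 km³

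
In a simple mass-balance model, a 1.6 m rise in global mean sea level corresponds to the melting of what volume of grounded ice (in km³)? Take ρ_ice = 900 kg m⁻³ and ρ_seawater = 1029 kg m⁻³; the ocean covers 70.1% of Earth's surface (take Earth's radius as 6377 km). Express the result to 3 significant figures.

Required water volume = Δh × A = 1.6 m × 3.58×10^14 m² = 5.732×10^14 m³ = 5.732×10^5 km³.
Ice volume = water volume × ρ_w/ρ_ice = 5.732×10^5 × 1029/900 = 6.55×10^5 km³.

≈ 6.55×10^5 km³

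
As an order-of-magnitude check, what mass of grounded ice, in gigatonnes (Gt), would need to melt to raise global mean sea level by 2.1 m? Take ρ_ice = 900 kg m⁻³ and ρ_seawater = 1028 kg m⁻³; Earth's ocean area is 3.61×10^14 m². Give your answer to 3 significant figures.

Required water volume = Δh × A = 2.1 m × 3.61×10^14 m² = 7.581×10^14 m³.
ρ_w = 1028 kg m⁻³, so the mass of water = 7.581×10^14 m³ × 1028 kg m⁻³ = 7.793×10^17 kg = 7.79×10^5 Gt (and the same mass of ice, by conservation).

≈ 7.79×10^5 Gt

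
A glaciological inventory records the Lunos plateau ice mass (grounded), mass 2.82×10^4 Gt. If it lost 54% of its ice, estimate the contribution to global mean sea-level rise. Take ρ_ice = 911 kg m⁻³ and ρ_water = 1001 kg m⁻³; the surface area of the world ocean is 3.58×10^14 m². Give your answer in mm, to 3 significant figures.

Lunos: 0.54 × 2.82×10^4 Gt = 1.523×10^16 kg; dividing by ρ_w = 1001 kg m⁻³ gives 1.521×10^13 m³ of water.
Spread over 3.58×10^14 m² of ocean, Δh = 1.521×10^13 / 3.58×10^14 = 0.0425 m = 42.5 mm.

≈ 42.5 mm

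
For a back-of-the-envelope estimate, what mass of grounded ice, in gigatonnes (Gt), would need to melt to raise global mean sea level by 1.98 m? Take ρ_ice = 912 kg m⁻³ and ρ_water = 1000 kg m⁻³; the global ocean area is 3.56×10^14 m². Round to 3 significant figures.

Required water volume = Δh × A = 1.98 m × 3.56×10^14 m² = 7.049×10^14 m³.
ρ_w = 1000 kg m⁻³, so the mass of water = 7.049×10^14 m³ × 1000 kg m⁻³ = 7.049×10^17 kg = 7.05×10^5 Gt (and the same mass of ice, by conservation).

≈ 7.05×10^5 Gt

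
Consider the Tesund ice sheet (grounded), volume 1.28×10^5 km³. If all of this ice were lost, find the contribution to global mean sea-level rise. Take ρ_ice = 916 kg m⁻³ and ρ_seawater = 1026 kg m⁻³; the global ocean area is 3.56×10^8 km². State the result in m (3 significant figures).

≈ 0.321 m

Tesund: 1.28×10^5 km³ × (916/1026) = 1.143×10^5 km³ of water.
Spread over 3.56×10^14 m² of ocean, Δh = 1.143×10^14 / 3.56×10^14 = 0.321 m.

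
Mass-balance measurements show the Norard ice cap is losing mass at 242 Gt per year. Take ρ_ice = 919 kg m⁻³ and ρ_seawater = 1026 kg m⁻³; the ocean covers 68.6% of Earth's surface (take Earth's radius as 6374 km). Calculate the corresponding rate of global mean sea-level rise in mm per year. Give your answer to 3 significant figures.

ρ_w = 1026 kg m⁻³. Annual water volume added = 242 Gt / ρ_w = 2.420×10^14 kg / 1026 kg m⁻³ = 2.359×10^11 m³.
Δh per year = 2.359×10^11 / 3.50×10^14 = 6.73×10^-4 m = 0.673 mm.

≈ 0.673 mm/yr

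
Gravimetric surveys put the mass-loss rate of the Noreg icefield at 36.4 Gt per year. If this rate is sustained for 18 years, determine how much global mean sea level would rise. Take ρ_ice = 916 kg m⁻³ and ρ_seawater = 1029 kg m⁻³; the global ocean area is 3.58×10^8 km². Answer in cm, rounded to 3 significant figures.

≈ 0.178 cm

Total mass lost = 36.4 Gt/yr × 18 yr = 655.2 Gt = 6.552×10^14 kg.
ρ_w = 1029 kg m⁻³, so water volume = 6.552×10^14 / 1029 = 6.367×10^11 m³.
Δh = 6.367×10^11 / 3.58×10^14 = 1.78×10^-3 m = 0.178 cm.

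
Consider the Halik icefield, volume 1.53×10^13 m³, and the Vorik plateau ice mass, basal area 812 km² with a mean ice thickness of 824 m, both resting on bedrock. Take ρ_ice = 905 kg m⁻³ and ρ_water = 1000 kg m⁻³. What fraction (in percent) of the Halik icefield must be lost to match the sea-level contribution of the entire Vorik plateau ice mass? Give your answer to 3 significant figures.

Equal sea-level rise means equal mass of meltwater, i.e. equal mass of ice lost.
Ice mass of Vorik: 6.055×10^14 kg; ice mass of Halik: 1.385×10^16 kg.
Fraction required = 6.055×10^14 / 1.385×10^16 = 0.0437 → 4.37 %.

≈ 4.37 %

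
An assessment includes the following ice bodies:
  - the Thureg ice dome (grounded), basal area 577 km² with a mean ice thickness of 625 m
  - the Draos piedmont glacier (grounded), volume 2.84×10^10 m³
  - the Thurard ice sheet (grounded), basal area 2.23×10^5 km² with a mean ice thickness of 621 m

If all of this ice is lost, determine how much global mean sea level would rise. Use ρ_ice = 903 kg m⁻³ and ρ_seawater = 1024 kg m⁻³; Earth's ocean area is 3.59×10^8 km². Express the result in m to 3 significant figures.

≈ 0.341 m

Thureg: ice volume = 577 km² × 625 m = 360.6 km³; 360.6 × (903/1024) = 318.0 km³ of water.
Draos: 2.84×10^10 m³ × (903/1024) = 2.504×10^10 m³ of water.
Thurard: ice volume = 2.23×10^5 km² × 621 m = 1.385×10^5 km³; 1.385×10^5 × (903/1024) = 1.221×10^5 km³ of water.
Total added water ≈ 1.225×10^14 m³ over 3.59×10^14 m² → Δh = 0.341 m.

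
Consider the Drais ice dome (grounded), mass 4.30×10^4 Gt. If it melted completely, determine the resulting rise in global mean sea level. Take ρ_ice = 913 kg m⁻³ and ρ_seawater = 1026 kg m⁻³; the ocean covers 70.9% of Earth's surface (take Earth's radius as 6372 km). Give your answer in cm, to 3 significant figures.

Drais: 4.30×10^4 Gt = 4.300×10^16 kg; dividing by ρ_w = 1026 kg m⁻³ gives 4.191×10^13 m³ of water.
Spread over 3.62×10^14 m² of ocean, Δh = 4.191×10^13 / 3.62×10^14 = 0.116 m = 11.6 cm.

≈ 11.6 cm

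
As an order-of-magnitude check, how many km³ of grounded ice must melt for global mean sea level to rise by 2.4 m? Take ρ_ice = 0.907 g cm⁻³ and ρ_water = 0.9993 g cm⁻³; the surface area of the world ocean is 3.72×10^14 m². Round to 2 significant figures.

≈ 9.8×10^5 km³

Required water volume = Δh × A = 2.4 m × 3.72×10^14 m² = 8.928×10^14 m³ = 8.928×10^5 km³.
Ice volume = water volume × ρ_w/ρ_ice = 8.928×10^5 × 999.3/907 = 9.8×10^5 km³.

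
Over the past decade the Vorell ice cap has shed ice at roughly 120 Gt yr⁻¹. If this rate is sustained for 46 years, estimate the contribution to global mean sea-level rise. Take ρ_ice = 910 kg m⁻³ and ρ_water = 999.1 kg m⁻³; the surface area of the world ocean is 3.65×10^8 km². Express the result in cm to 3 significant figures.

Total mass lost = 120 Gt/yr × 46 yr = 5520 Gt = 5.520×10^15 kg.
ρ_w = 999.1 kg m⁻³, so water volume = 5.520×10^15 / 999.1 = 5.525×10^12 m³.
Δh = 5.525×10^12 / 3.65×10^14 = 0.0151 m = 1.51 cm.

≈ 1.51 cm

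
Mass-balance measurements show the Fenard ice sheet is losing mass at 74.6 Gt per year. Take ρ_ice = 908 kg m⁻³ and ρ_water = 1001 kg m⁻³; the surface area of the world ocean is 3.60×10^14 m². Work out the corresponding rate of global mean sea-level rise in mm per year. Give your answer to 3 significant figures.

ρ_w = 1001 kg m⁻³. Annual water volume added = 74.6 Gt / ρ_w = 7.460×10^13 kg / 1001 kg m⁻³ = 7.453×10^10 m³.
Δh per year = 7.453×10^10 / 3.60×10^14 = 2.07×10^-4 m = 0.207 mm.

≈ 0.207 mm/yr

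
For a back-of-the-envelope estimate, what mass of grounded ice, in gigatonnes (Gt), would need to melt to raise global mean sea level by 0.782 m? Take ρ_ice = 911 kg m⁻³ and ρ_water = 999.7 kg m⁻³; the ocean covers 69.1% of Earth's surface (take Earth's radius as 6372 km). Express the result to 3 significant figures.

Required water volume = Δh × A = 0.782 m × 3.53×10^14 m² = 2.757×10^14 m³.
ρ_w = 999.7 kg m⁻³, so the mass of water = 2.757×10^14 m³ × 999.7 kg m⁻³ = 2.756×10^17 kg = 2.76×10^5 Gt (and the same mass of ice, by conservation).

≈ 2.76×10^5 Gt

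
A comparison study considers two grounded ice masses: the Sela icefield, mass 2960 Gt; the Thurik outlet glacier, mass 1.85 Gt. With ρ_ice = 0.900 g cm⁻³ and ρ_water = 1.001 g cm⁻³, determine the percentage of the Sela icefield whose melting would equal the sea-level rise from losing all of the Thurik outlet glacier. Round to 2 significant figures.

Equal sea-level rise means equal mass of meltwater, i.e. equal mass of ice lost.
Ice mass of Thurik: 1.850×10^12 kg; ice mass of Sela: 2.960×10^15 kg.
Fraction required = 1.850×10^12 / 2.960×10^15 = 6.25×10^-4 → 0.062 %.

≈ 0.062 %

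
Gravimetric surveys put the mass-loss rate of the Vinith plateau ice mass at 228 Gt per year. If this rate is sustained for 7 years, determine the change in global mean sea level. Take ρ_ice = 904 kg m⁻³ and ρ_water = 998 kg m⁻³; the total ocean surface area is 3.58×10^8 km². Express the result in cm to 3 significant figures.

Total mass lost = 228 Gt/yr × 7 yr = 1596 Gt = 1.596×10^15 kg.
ρ_w = 998 kg m⁻³, so water volume = 1.596×10^15 / 998 = 1.599×10^12 m³.
Δh = 1.599×10^12 / 3.58×10^14 = 4.47×10^-3 m = 0.447 cm.

≈ 0.447 cm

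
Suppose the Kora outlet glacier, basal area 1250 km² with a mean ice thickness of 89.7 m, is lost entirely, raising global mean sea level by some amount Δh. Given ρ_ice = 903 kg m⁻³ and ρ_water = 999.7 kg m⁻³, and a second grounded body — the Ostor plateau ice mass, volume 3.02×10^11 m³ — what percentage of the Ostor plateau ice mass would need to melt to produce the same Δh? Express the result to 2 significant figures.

≈ 37 %

Equal sea-level rise means equal mass of meltwater, i.e. equal mass of ice lost.
Ice mass of Kora: 1.012×10^14 kg; ice mass of Ostor: 2.727×10^14 kg.
Fraction required = 1.012×10^14 / 2.727×10^14 = 0.371 → 37 %.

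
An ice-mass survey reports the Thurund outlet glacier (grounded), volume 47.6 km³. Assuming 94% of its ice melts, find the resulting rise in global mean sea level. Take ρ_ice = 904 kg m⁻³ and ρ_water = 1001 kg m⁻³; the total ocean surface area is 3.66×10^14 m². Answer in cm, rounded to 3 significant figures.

Thurund: 0.94 × 47.6 km³ × (904/1001) = 40.41 km³ of water.
Spread over 3.66×10^14 m² of ocean, Δh = 4.041×10^10 / 3.66×10^14 = 1.10×10^-4 m = 0.0110 cm.

≈ 0.0110 cm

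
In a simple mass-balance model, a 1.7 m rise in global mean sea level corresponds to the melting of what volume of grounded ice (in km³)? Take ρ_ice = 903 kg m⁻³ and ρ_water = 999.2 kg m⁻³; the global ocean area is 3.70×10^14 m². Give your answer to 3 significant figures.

Required water volume = Δh × A = 1.7 m × 3.70×10^14 m² = 6.290×10^14 m³ = 6.290×10^5 km³.
Ice volume = water volume × ρ_w/ρ_ice = 6.290×10^5 × 999.2/903 = 6.96×10^5 km³.

≈ 6.96×10^5 km³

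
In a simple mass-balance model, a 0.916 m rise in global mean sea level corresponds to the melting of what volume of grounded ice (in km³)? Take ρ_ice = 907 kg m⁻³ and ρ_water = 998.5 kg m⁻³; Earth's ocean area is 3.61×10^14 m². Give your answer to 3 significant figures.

Required water volume = Δh × A = 0.916 m × 3.61×10^14 m² = 3.307×10^14 m³ = 3.307×10^5 km³.
Ice volume = water volume × ρ_w/ρ_ice = 3.307×10^5 × 998.5/907 = 3.64×10^5 km³.

≈ 3.64×10^5 km³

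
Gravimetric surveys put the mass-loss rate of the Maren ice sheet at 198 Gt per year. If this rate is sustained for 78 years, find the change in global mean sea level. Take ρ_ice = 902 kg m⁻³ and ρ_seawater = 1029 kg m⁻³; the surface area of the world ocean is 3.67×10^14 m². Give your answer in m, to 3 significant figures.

Total mass lost = 198 Gt/yr × 78 yr = 1.544×10^4 Gt = 1.544×10^16 kg.
ρ_w = 1029 kg m⁻³, so water volume = 1.544×10^16 / 1029 = 1.501×10^13 m³.
Δh = 1.501×10^13 / 3.67×10^14 = 0.0409 m.

≈ 0.0409 m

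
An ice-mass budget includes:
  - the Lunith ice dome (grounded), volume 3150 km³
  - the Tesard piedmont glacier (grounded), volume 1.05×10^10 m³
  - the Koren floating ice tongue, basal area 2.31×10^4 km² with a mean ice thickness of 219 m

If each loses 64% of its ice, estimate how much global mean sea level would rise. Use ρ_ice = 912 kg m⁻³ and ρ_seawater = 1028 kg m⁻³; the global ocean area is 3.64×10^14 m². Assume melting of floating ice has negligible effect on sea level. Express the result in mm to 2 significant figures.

≈ 4.9 mm

Lunith: 0.64 × 3150 km³ × (912/1028) = 1789 km³ of water.
Tesard: 0.64 × 1.05×10^10 m³ × (912/1028) = 5.962×10^9 m³ of water.
The Koren floating ice tongue is floating and already displaces its own weight of water, so its melt adds essentially nothing to sea level.
Total added water ≈ 1.794×10^12 m³ over 3.64×10^14 m² → Δh = 4.93×10^-3 m = 4.9 mm.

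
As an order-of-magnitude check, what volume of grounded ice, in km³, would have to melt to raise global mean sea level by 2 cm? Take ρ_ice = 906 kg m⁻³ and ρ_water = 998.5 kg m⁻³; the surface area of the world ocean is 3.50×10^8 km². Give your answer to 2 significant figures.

≈ 7700 km³

Required water volume = Δh × A = 0.02 m × 3.50×10^14 m² = 7.000×10^12 m³ = 7000 km³.
Ice volume = water volume × ρ_w/ρ_ice = 7000 × 998.5/906 = 7700 km³.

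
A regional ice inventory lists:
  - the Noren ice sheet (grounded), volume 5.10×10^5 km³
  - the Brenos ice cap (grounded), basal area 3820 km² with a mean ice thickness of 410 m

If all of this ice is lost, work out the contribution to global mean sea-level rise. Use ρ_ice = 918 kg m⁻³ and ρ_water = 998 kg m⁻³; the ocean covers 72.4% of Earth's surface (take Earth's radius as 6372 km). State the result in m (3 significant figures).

≈ 1.27 m

Noren: 5.10×10^5 km³ × (918/998) = 4.691×10^5 km³ of water.
Brenos: ice volume = 3820 km² × 410 m = 1566 km³; 1566 × (918/998) = 1441 km³ of water.
Total added water ≈ 4.706×10^14 m³ over 3.69×10^14 m² → Δh = 1.27 m.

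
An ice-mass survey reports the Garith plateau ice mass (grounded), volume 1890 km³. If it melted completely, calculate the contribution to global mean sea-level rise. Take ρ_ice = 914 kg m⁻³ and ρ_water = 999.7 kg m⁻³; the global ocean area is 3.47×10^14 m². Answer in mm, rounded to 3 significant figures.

Garith: 1890 km³ × (914/999.7) = 1728 km³ of water.
Spread over 3.47×10^14 m² of ocean, Δh = 1.728×10^12 / 3.47×10^14 = 4.98×10^-3 m = 4.98 mm.

≈ 4.98 mm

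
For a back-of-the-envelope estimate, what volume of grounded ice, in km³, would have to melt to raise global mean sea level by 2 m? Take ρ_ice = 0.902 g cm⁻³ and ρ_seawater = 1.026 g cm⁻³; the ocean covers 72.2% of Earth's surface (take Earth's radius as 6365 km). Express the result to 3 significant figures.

Required water volume = Δh × A = 2 m × 3.68×10^14 m² = 7.351×10^14 m³ = 7.351×10^5 km³.
Ice volume = water volume × ρ_w/ρ_ice = 7.351×10^5 × 1026/902 = 8.36×10^5 km³.

≈ 8.36×10^5 km³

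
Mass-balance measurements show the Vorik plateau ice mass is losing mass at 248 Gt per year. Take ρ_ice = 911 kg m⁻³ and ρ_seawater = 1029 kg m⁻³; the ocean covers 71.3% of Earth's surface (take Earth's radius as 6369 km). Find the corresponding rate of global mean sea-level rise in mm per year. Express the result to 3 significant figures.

≈ 0.663 mm/yr

ρ_w = 1029 kg m⁻³. Annual water volume added = 248 Gt / ρ_w = 2.480×10^14 kg / 1029 kg m⁻³ = 2.410×10^11 m³.
Δh per year = 2.410×10^11 / 3.63×10^14 = 6.63×10^-4 m = 0.663 mm.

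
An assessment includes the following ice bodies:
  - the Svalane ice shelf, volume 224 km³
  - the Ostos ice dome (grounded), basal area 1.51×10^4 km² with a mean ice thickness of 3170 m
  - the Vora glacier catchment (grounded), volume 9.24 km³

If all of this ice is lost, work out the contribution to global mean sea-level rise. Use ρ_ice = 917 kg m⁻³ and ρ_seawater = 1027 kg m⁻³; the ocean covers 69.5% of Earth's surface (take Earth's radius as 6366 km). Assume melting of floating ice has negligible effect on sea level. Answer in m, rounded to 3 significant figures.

≈ 0.121 m

The Svalane ice shelf is floating and already displaces its own weight of water, so its melt adds essentially nothing to sea level.
Ostos: ice volume = 1.51×10^4 km² × 3170 m = 4.787×10^4 km³; 4.787×10^4 × (917/1027) = 4.274×10^4 km³ of water.
Vora: 9.24 km³ × (917/1027) = 8.250 km³ of water.
Total added water ≈ 4.275×10^13 m³ over 3.54×10^14 m² → Δh = 0.121 m.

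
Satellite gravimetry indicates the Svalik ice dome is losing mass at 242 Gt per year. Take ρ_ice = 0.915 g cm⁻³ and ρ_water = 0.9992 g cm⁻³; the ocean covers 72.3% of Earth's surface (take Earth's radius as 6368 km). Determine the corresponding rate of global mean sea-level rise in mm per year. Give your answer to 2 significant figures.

≈ 0.66 mm/yr

ρ_w = 0.9992 g cm⁻³ = 999.2 kg m⁻³. Annual water volume added = 242 Gt / ρ_w = 2.420×10^14 kg / 999.2 kg m⁻³ = 2.422×10^11 m³.
Δh per year = 2.422×10^11 / 3.68×10^14 = 6.57×10^-4 m = 0.66 mm.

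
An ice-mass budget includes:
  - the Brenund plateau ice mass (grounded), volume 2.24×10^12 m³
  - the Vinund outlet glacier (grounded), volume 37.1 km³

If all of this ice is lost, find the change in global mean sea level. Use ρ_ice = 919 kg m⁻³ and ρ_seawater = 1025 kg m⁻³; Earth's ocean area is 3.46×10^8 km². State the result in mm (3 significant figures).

≈ 5.90 mm

Brenund: 2.24×10^12 m³ × (919/1025) = 2.008×10^12 m³ of water.
Vinund: 37.1 km³ × (919/1025) = 33.26 km³ of water.
Total added water ≈ 2.042×10^12 m³ over 3.46×10^14 m² → Δh = 5.90×10^-3 m = 5.90 mm.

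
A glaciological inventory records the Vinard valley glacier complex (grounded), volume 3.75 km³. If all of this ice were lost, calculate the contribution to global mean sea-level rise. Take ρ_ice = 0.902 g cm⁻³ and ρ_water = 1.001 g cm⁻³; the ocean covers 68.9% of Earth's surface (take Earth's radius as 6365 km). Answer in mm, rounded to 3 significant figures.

≈ 9.63×10^-3 mm

Vinard: 3.75 km³ × (902/1001) = 3.379 km³ of water.
Spread over 3.51×10^14 m² of ocean, Δh = 3.379×10^9 / 3.51×10^14 = 9.63×10^-6 m = 9.63×10^-3 mm.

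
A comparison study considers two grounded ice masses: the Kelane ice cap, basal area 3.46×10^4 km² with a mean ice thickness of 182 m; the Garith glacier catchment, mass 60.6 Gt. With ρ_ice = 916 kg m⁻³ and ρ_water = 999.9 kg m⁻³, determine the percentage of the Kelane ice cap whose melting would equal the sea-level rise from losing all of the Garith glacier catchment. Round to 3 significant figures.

Equal sea-level rise means equal mass of meltwater, i.e. equal mass of ice lost.
Ice mass of Garith: 6.060×10^13 kg; ice mass of Kelane: 5.768×10^15 kg.
Fraction required = 6.060×10^13 / 5.768×10^15 = 0.0105 → 1.05 %.

≈ 1.05 %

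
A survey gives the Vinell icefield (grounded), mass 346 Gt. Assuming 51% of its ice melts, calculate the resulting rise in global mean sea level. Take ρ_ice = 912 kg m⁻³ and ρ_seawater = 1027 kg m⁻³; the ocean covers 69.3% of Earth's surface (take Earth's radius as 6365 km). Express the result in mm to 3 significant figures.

Vinell: 0.51 × 346 Gt = 1.765×10^14 kg; dividing by ρ_w = 1027 kg m⁻³ gives 1.718×10^11 m³ of water.
Spread over 3.53×10^14 m² of ocean, Δh = 1.718×10^11 / 3.53×10^14 = 4.87×10^-4 m = 0.487 mm.

≈ 0.487 mm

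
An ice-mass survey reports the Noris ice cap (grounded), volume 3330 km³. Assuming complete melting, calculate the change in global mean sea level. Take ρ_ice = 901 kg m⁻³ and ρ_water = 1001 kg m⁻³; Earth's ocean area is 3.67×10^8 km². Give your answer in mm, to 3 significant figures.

Noris: 3330 km³ × (901/1001) = 2997 km³ of water.
Spread over 3.67×10^14 m² of ocean, Δh = 2.997×10^12 / 3.67×10^14 = 8.17×10^-3 m = 8.17 mm.

≈ 8.17 mm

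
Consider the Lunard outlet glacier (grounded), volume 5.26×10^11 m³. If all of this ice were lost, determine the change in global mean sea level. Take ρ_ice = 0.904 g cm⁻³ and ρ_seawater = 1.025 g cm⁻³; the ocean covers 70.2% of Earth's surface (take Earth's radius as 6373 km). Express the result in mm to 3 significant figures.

≈ 1.29 mm

Lunard: 5.26×10^11 m³ × (904/1025) = 4.639×10^11 m³ of water.
Spread over 3.58×10^14 m² of ocean, Δh = 4.639×10^11 / 3.58×10^14 = 1.29×10^-3 m = 1.29 mm.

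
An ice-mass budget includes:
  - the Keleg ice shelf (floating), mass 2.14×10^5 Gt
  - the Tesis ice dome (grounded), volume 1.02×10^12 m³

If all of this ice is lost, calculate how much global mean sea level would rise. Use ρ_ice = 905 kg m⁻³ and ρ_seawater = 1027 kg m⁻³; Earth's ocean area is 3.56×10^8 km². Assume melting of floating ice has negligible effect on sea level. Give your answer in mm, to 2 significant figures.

The Keleg ice shelf is floating and already displaces its own weight of water, so its melt adds essentially nothing to sea level.
Tesis: 1.02×10^12 m³ × (905/1027) = 8.988×10^11 m³ of water.
Total added water ≈ 8.988×10^11 m³ over 3.56×10^14 m² → Δh = 2.52×10^-3 m = 2.5 mm.

≈ 2.5 mm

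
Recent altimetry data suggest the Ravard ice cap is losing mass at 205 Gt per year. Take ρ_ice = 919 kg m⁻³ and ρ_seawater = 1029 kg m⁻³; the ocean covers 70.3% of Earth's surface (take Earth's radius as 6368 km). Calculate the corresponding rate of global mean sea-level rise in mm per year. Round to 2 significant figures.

ρ_w = 1029 kg m⁻³. Annual water volume added = 205 Gt / ρ_w = 2.050×10^14 kg / 1029 kg m⁻³ = 1.992×10^11 m³.
Δh per year = 1.992×10^11 / 3.58×10^14 = 5.56×10^-4 m = 0.56 mm.

≈ 0.56 mm/yr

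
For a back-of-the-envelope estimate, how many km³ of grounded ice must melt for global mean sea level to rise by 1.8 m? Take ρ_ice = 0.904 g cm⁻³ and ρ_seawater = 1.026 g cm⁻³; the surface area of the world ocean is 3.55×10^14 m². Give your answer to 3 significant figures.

Required water volume = Δh × A = 1.8 m × 3.55×10^14 m² = 6.390×10^14 m³ = 6.390×10^5 km³.
Ice volume = water volume × ρ_w/ρ_ice = 6.390×10^5 × 1026/904 = 7.25×10^5 km³.

≈ 7.25×10^5 km³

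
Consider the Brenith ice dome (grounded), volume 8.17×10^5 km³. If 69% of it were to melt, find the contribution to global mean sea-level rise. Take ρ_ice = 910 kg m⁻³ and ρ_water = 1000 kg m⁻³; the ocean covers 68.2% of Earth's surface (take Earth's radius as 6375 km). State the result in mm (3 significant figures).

≈ 1470 mm

Brenith: 0.69 × 8.17×10^5 km³ × (910/1000) = 5.130×10^5 km³ of water.
Spread over 3.48×10^14 m² of ocean, Δh = 5.130×10^14 / 3.48×10^14 = 1.47 m = 1470 mm.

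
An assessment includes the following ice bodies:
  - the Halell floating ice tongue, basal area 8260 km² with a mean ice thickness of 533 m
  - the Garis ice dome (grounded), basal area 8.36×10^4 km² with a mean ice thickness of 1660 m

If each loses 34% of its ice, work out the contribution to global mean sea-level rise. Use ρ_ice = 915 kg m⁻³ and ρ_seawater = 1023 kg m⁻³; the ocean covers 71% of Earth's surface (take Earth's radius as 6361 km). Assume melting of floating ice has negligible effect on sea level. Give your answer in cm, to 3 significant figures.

≈ 11.7 cm

The Halell floating ice tongue is floating and already displaces its own weight of water, so its melt adds essentially nothing to sea level.
Garis: ice volume = 8.36×10^4 km² × 1660 m = 1.388×10^5 km³; 0.34 × 1.388×10^5 × (915/1023) = 4.220×10^4 km³ of water.
Total added water ≈ 4.220×10^13 m³ over 3.61×10^14 m² → Δh = 0.117 m = 11.7 cm.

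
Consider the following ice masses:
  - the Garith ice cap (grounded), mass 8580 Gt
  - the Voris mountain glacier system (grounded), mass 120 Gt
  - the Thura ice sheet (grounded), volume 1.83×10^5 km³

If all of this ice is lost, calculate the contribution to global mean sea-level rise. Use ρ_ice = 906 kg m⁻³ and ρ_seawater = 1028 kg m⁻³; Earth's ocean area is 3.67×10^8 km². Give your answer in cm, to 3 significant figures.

Garith: 8580 Gt = 8.580×10^15 kg; dividing by ρ_w = 1028 kg m⁻³ gives 8.346×10^12 m³ of water.
Voris: 120 Gt = 1.200×10^14 kg; dividing by ρ_w = 1028 kg m⁻³ gives 1.167×10^11 m³ of water.
Thura: 1.83×10^5 km³ × (906/1028) = 1.613×10^5 km³ of water.
Total added water ≈ 1.697×10^14 m³ over 3.67×10^14 m² → Δh = 0.463 m = 46.3 cm.

≈ 46.3 cm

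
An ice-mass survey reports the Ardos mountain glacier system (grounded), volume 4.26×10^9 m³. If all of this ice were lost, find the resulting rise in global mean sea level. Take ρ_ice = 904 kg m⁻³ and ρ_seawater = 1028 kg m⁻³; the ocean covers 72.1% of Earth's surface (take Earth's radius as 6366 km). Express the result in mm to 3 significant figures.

Ardos: 4.26×10^9 m³ × (904/1028) = 3.746×10^9 m³ of water.
Spread over 3.67×10^14 m² of ocean, Δh = 3.746×10^9 / 3.67×10^14 = 1.02×10^-5 m = 0.0102 mm.

≈ 0.0102 mm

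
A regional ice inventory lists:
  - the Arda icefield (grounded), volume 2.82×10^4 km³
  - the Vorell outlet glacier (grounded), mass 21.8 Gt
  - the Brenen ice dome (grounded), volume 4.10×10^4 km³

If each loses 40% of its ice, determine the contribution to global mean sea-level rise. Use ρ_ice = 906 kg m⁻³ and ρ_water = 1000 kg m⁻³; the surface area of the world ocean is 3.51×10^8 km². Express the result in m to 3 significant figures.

≈ 0.0715 m

Arda: 0.4 × 2.82×10^4 km³ × (906/1000) = 1.022×10^4 km³ of water.
Vorell: 0.4 × 21.8 Gt = 8.720×10^12 kg; dividing by ρ_w = 1000 kg m⁻³ gives 8.720×10^9 m³ of water.
Brenen: 0.4 × 4.10×10^4 km³ × (906/1000) = 1.486×10^4 km³ of water.
Total added water ≈ 2.509×10^13 m³ over 3.51×10^14 m² → Δh = 0.0715 m.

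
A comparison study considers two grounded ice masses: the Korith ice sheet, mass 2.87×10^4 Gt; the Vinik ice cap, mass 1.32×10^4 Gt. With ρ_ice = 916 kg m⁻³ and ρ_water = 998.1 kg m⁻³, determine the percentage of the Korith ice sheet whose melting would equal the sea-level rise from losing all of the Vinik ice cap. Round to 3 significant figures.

Equal sea-level rise means equal mass of meltwater, i.e. equal mass of ice lost.
Ice mass of Vinik: 1.320×10^16 kg; ice mass of Korith: 2.870×10^16 kg.
Fraction required = 1.320×10^16 / 2.870×10^16 = 0.460 → 46.0 %.

≈ 46.0 %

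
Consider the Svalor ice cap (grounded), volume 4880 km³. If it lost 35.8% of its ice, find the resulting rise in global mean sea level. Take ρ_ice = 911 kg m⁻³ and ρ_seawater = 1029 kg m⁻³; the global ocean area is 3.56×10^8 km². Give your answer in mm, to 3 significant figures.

Svalor: 0.358 × 4880 km³ × (911/1029) = 1547 km³ of water.
Spread over 3.56×10^14 m² of ocean, Δh = 1.547×10^12 / 3.56×10^14 = 4.34×10^-3 m = 4.34 mm.

≈ 4.34 mm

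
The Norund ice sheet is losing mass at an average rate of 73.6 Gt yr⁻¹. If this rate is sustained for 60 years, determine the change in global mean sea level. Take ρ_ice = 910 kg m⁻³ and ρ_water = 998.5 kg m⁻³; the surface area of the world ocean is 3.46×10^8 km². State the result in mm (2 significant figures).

≈ 13 mm

Total mass lost = 73.6 Gt/yr × 60 yr = 4416 Gt = 4.416×10^15 kg.
ρ_w = 998.5 kg m⁻³, so water volume = 4.416×10^15 / 998.5 = 4.423×10^12 m³.
Δh = 4.423×10^12 / 3.46×10^14 = 0.0128 m = 13 mm.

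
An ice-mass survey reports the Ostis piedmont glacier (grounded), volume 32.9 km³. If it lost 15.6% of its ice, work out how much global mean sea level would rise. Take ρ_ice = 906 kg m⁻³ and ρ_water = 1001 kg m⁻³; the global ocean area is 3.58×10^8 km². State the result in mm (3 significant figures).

≈ 0.0130 mm

Ostis: 0.156 × 32.9 km³ × (906/1001) = 4.645 km³ of water.
Spread over 3.58×10^14 m² of ocean, Δh = 4.645×10^9 / 3.58×10^14 = 1.30×10^-5 m = 0.0130 mm.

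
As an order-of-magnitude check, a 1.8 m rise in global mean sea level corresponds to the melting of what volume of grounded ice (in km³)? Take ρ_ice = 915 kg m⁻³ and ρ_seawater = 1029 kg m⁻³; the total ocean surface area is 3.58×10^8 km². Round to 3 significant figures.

≈ 7.25×10^5 km³

Required water volume = Δh × A = 1.8 m × 3.58×10^14 m² = 6.444×10^14 m³ = 6.444×10^5 km³.
Ice volume = water volume × ρ_w/ρ_ice = 6.444×10^5 × 1029/915 = 7.25×10^5 km³.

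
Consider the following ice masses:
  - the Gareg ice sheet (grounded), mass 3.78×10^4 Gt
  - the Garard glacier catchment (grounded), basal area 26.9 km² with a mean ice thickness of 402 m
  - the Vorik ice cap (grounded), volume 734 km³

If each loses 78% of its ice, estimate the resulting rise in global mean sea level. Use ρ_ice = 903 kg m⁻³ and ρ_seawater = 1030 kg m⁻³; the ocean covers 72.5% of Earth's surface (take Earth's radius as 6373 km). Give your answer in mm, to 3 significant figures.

≈ 78.7 mm

Gareg: 0.78 × 3.78×10^4 Gt = 2.948×10^16 kg; dividing by ρ_w = 1030 kg m⁻³ gives 2.863×10^13 m³ of water.
Garard: ice volume = 26.9 km² × 402 m = 10.81 km³; 0.78 × 10.81 × (903/1030) = 7.395 km³ of water.
Vorik: 0.78 × 734 km³ × (903/1030) = 501.9 km³ of water.
Total added water ≈ 2.913×10^13 m³ over 3.70×10^14 m² → Δh = 0.0787 m = 78.7 mm.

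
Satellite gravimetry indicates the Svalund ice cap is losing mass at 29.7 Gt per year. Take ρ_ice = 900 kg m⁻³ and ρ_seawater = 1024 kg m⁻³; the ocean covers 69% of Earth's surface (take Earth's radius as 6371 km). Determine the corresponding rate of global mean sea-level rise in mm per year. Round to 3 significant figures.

ρ_w = 1024 kg m⁻³. Annual water volume added = 29.7 Gt / ρ_w = 2.970×10^13 kg / 1024 kg m⁻³ = 2.900×10^10 m³.
Δh per year = 2.900×10^10 / 3.52×10^14 = 8.24×10^-5 m = 0.0824 mm.

≈ 0.0824 mm/yr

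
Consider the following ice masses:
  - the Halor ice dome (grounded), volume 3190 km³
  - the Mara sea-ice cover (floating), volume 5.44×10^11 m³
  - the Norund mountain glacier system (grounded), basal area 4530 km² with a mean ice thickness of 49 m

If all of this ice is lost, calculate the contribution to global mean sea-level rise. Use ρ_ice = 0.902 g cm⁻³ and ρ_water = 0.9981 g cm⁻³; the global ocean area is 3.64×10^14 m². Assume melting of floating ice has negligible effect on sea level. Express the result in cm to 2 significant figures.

≈ 0.85 cm

Halor: 3190 km³ × (902/998.1) = 2883 km³ of water.
The Mara sea-ice cover is floating and already displaces its own weight of water, so its melt adds essentially nothing to sea level.
Norund: ice volume = 4530 km² × 49 m = 222.0 km³; 222.0 × (902/998.1) = 200.6 km³ of water.
Total added water ≈ 3.083×10^12 m³ over 3.64×10^14 m² → Δh = 8.47×10^-3 m = 0.85 cm.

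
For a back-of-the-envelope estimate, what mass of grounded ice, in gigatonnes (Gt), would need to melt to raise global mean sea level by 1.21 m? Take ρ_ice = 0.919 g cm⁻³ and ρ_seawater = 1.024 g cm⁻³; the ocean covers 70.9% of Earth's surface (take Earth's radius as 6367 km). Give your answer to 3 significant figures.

Required water volume = Δh × A = 1.21 m × 3.61×10^14 m² = 4.370×10^14 m³.
ρ_w = 1.024 g cm⁻³ = 1024 kg m⁻³, so the mass of water = 4.370×10^14 m³ × 1024 kg m⁻³ = 4.475×10^17 kg = 4.48×10^5 Gt (and the same mass of ice, by conservation).

≈ 4.48×10^5 Gt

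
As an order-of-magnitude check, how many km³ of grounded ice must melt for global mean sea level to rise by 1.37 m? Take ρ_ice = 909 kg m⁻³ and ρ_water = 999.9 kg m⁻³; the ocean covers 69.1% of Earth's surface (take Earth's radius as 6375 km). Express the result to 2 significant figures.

≈ 5.3×10^5 km³

Required water volume = Δh × A = 1.37 m × 3.53×10^14 m² = 4.835×10^14 m³ = 4.835×10^5 km³.
Ice volume = water volume × ρ_w/ρ_ice = 4.835×10^5 × 999.9/909 = 5.3×10^5 km³.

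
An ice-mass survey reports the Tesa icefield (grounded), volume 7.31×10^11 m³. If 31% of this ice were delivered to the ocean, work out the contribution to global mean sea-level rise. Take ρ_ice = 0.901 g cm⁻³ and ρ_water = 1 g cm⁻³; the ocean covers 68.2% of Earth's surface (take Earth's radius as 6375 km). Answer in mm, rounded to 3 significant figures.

Tesa: 0.31 × 7.31×10^11 m³ × (901/1000) = 2.042×10^11 m³ of water.
Spread over 3.48×10^14 m² of ocean, Δh = 2.042×10^11 / 3.48×10^14 = 5.86×10^-4 m = 0.586 mm.

≈ 0.586 mm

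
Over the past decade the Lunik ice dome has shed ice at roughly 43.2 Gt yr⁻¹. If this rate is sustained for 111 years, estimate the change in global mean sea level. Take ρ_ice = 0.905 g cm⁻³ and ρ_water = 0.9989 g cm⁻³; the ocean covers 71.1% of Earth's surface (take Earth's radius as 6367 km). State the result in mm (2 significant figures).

Total mass lost = 43.2 Gt/yr × 111 yr = 4795 Gt = 4.795×10^15 kg.
ρ_w = 0.9989 g cm⁻³ = 998.9 kg m⁻³, so water volume = 4.795×10^15 / 998.9 = 4.800×10^12 m³.
Δh = 4.800×10^12 / 3.62×10^14 = 0.0133 m = 13 mm.

≈ 13 mm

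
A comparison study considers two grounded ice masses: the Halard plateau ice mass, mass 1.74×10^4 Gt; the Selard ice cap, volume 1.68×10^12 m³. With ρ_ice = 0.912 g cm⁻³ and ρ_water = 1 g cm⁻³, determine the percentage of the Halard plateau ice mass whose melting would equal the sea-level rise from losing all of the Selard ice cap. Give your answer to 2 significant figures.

Equal sea-level rise means equal mass of meltwater, i.e. equal mass of ice lost.
Ice mass of Selard: 1.532×10^15 kg; ice mass of Halard: 1.740×10^16 kg.
Fraction required = 1.532×10^15 / 1.740×10^16 = 0.0881 → 8.8 %.

≈ 8.8 %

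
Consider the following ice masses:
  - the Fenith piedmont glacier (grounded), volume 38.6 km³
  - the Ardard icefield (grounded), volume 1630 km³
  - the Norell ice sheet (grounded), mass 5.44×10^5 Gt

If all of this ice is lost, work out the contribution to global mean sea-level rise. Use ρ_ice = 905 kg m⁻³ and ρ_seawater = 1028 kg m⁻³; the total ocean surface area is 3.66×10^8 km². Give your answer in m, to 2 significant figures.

≈ 1.4 m

Fenith: 38.6 km³ × (905/1028) = 33.98 km³ of water.
Ardard: 1630 km³ × (905/1028) = 1435 km³ of water.
Norell: 5.44×10^5 Gt = 5.440×10^17 kg; dividing by ρ_w = 1028 kg m⁻³ gives 5.292×10^14 m³ of water.
Total added water ≈ 5.307×10^14 m³ over 3.66×10^14 m² → Δh = 1.45 m.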